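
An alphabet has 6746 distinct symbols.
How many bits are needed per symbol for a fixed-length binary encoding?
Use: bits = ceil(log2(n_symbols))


log2(6746) = 12.7198
Bracket: 2^12 = 4096 < 6746 <= 2^13 = 8192
So ceil(log2(6746)) = 13

bits = ceil(log2(6746)) = ceil(12.7198) = 13 bits


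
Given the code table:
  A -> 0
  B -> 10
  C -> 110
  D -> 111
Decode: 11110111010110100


Decoding:
111 -> D
10 -> B
111 -> D
0 -> A
10 -> B
110 -> C
10 -> B
0 -> A


Result: DBDABCBA


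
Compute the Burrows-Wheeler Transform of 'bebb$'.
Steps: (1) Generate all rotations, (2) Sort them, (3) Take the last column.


Rotations (sorted):
  0: $bebb -> last char: b
  1: b$beb -> last char: b
  2: bb$be -> last char: e
  3: bebb$ -> last char: $
  4: ebb$b -> last char: b


BWT = bbe$b


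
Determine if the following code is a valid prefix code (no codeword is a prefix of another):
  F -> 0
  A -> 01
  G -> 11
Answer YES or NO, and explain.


Checking each pair (does one codeword prefix another?):
  F='0' vs A='01': prefix -- VIOLATION

NO -- this is NOT a valid prefix code. F (0) is a prefix of A (01).


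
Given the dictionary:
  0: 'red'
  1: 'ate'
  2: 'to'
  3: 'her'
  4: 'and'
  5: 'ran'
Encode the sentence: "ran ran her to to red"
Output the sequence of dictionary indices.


Look up each word in the dictionary:
  'ran' -> 5
  'ran' -> 5
  'her' -> 3
  'to' -> 2
  'to' -> 2
  'red' -> 0

Encoded: [5, 5, 3, 2, 2, 0]


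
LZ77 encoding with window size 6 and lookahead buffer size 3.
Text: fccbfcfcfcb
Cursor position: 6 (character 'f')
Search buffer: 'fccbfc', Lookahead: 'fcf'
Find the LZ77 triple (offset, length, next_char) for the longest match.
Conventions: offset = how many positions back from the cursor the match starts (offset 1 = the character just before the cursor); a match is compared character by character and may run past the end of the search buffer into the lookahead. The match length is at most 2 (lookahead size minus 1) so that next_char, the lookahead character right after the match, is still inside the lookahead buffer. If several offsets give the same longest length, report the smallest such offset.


Try each offset into the search buffer:
  offset=1 (pos 5, char 'c'): match length 0
  offset=2 (pos 4, char 'f'): match length 2
  offset=3 (pos 3, char 'b'): match length 0
  offset=4 (pos 2, char 'c'): match length 0
  offset=5 (pos 1, char 'c'): match length 0
  offset=6 (pos 0, char 'f'): match length 2
Longest match has length 2, found at offsets 2, 6; take the smallest, offset 2.
next_char = character at position 6 + 2 = 8 -> 'f'

Best match: offset=2, length=2 (matching 'fc' starting at position 4)
LZ77 triple: (2, 2, 'f')


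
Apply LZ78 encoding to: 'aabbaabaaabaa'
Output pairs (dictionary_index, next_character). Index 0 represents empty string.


LZ78 encoding steps:
Dictionary: {0: ''}
Step 1: w='' (idx 0), next='a' -> output (0, 'a'), add 'a' as idx 1
Step 2: w='a' (idx 1), next='b' -> output (1, 'b'), add 'ab' as idx 2
Step 3: w='' (idx 0), next='b' -> output (0, 'b'), add 'b' as idx 3
Step 4: w='a' (idx 1), next='a' -> output (1, 'a'), add 'aa' as idx 4
Step 5: w='b' (idx 3), next='a' -> output (3, 'a'), add 'ba' as idx 5
Step 6: w='aa' (idx 4), next='b' -> output (4, 'b'), add 'aab' as idx 6
Step 7: w='aa' (idx 4), end of input -> output (4, '')


Encoded: [(0, 'a'), (1, 'b'), (0, 'b'), (1, 'a'), (3, 'a'), (4, 'b'), (4, '')]


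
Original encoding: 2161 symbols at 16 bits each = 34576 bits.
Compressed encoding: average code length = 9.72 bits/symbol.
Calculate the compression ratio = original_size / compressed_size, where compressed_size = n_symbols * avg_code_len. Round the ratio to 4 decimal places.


original_size = n_symbols * orig_bits = 2161 * 16 = 34576 bits
compressed_size = n_symbols * avg_code_len = 2161 * 9.72 = 21004.92 bits
ratio = original_size / compressed_size = 34576 / 21004.92 = 1.6461

Compression ratio = 1.6461


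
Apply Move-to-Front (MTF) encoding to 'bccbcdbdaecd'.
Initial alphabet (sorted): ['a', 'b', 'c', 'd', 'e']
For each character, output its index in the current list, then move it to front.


MTF encoding:
'b': index 1 in ['a', 'b', 'c', 'd', 'e'] -> ['b', 'a', 'c', 'd', 'e']
'c': index 2 in ['b', 'a', 'c', 'd', 'e'] -> ['c', 'b', 'a', 'd', 'e']
'c': index 0 in ['c', 'b', 'a', 'd', 'e'] -> ['c', 'b', 'a', 'd', 'e']
'b': index 1 in ['c', 'b', 'a', 'd', 'e'] -> ['b', 'c', 'a', 'd', 'e']
'c': index 1 in ['b', 'c', 'a', 'd', 'e'] -> ['c', 'b', 'a', 'd', 'e']
'd': index 3 in ['c', 'b', 'a', 'd', 'e'] -> ['d', 'c', 'b', 'a', 'e']
'b': index 2 in ['d', 'c', 'b', 'a', 'e'] -> ['b', 'd', 'c', 'a', 'e']
'd': index 1 in ['b', 'd', 'c', 'a', 'e'] -> ['d', 'b', 'c', 'a', 'e']
'a': index 3 in ['d', 'b', 'c', 'a', 'e'] -> ['a', 'd', 'b', 'c', 'e']
'e': index 4 in ['a', 'd', 'b', 'c', 'e'] -> ['e', 'a', 'd', 'b', 'c']
'c': index 4 in ['e', 'a', 'd', 'b', 'c'] -> ['c', 'e', 'a', 'd', 'b']
'd': index 3 in ['c', 'e', 'a', 'd', 'b'] -> ['d', 'c', 'e', 'a', 'b']


Output: [1, 2, 0, 1, 1, 3, 2, 1, 3, 4, 4, 3]


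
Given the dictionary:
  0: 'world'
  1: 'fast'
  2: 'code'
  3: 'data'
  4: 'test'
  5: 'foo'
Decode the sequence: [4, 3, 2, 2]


Look up each index in the dictionary:
  4 -> 'test'
  3 -> 'data'
  2 -> 'code'
  2 -> 'code'

Decoded: "test data code code"


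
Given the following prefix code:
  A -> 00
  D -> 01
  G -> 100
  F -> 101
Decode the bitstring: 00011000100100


Decoding step by step:
Bits 00 -> A
Bits 01 -> D
Bits 100 -> G
Bits 01 -> D
Bits 00 -> A
Bits 100 -> G


Decoded message: ADGDAG


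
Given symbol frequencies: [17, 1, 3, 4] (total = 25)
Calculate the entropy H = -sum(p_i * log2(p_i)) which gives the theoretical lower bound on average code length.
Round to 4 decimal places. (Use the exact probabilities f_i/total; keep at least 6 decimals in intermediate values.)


Per-symbol terms -p_i * log2(p_i) with p_i = f_i/25:
  p = 17/25 = 0.680000: log2(p) = -0.556393, -p*log2(p) = 0.378347
  p = 1/25 = 0.040000: log2(p) = -4.643856, -p*log2(p) = 0.185754
  p = 3/25 = 0.120000: log2(p) = -3.058894, -p*log2(p) = 0.367067
  p = 4/25 = 0.160000: log2(p) = -2.643856, -p*log2(p) = 0.423017
H = 0.378347 + 0.185754 + 0.367067 + 0.423017 = 1.354185

H = 1.3542 bits/symbol


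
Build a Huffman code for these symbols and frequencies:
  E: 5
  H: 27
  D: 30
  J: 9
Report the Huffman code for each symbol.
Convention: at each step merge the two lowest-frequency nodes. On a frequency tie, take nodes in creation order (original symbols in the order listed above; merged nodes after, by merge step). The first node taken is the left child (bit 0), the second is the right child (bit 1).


Huffman tree construction:
Step 1: Merge E(5) + J(9) = 14
Step 2: Merge (E+J)(14) + H(27) = 41
Step 3: Merge D(30) + ((E+J)+H)(41) = 71
Read each symbol's code off the tree from the root (left child = 0, right child = 1).

Codes:
  E: 100 (length 3)
  H: 11 (length 2)
  D: 0 (length 1)
  J: 101 (length 3)
Average code length: 126/71 = 1.7746 bits/symbol


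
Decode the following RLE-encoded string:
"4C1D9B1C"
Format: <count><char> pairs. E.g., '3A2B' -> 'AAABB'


Expanding each <count><char> pair:
  4C -> 'CCCC'
  1D -> 'D'
  9B -> 'BBBBBBBBB'
  1C -> 'C'

Decoded = CCCCDBBBBBBBBBC


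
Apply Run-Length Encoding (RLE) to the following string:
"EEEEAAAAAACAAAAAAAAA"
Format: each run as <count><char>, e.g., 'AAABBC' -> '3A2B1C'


Scanning runs left to right:
  i=0: run of 'E' x 4 -> '4E'
  i=4: run of 'A' x 6 -> '6A'
  i=10: run of 'C' x 1 -> '1C'
  i=11: run of 'A' x 9 -> '9A'

RLE = 4E6A1C9A


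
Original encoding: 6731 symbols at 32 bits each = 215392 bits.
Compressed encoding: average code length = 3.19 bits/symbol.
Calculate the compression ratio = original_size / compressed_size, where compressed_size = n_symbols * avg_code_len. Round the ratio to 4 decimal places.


original_size = n_symbols * orig_bits = 6731 * 32 = 215392 bits
compressed_size = n_symbols * avg_code_len = 6731 * 3.19 = 21471.89 bits
ratio = original_size / compressed_size = 215392 / 21471.89 = 10.0313

Compression ratio = 10.0313


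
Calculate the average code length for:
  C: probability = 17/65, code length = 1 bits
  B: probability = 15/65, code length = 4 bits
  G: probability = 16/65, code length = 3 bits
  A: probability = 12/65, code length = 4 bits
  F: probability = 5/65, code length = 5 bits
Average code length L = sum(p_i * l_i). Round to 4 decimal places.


Weighted contributions p_i * l_i:
  C: (17/65) * 1 = 17/65
  B: (15/65) * 4 = 60/65
  G: (16/65) * 3 = 48/65
  A: (12/65) * 4 = 48/65
  F: (5/65) * 5 = 25/65
Sum = (17 + 60 + 48 + 48 + 25)/65 = 198/65

L = 198/65 = 3.0462 bits/symbol


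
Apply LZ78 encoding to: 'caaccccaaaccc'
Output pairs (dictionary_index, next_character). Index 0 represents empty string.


LZ78 encoding steps:
Dictionary: {0: ''}
Step 1: w='' (idx 0), next='c' -> output (0, 'c'), add 'c' as idx 1
Step 2: w='' (idx 0), next='a' -> output (0, 'a'), add 'a' as idx 2
Step 3: w='a' (idx 2), next='c' -> output (2, 'c'), add 'ac' as idx 3
Step 4: w='c' (idx 1), next='c' -> output (1, 'c'), add 'cc' as idx 4
Step 5: w='c' (idx 1), next='a' -> output (1, 'a'), add 'ca' as idx 5
Step 6: w='a' (idx 2), next='a' -> output (2, 'a'), add 'aa' as idx 6
Step 7: w='cc' (idx 4), next='c' -> output (4, 'c'), add 'ccc' as idx 7


Encoded: [(0, 'c'), (0, 'a'), (2, 'c'), (1, 'c'), (1, 'a'), (2, 'a'), (4, 'c')]


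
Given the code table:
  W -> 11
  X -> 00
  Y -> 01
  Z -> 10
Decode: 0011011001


Decoding:
00 -> X
11 -> W
01 -> Y
10 -> Z
01 -> Y


Result: XWYZY


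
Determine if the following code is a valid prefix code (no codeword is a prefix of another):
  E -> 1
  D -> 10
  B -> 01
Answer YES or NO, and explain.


Checking each pair (does one codeword prefix another?):
  E='1' vs D='10': prefix -- VIOLATION

NO -- this is NOT a valid prefix code. E (1) is a prefix of D (10).


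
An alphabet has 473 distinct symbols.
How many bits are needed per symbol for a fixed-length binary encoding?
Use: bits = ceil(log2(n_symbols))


log2(473) = 8.8857
Bracket: 2^8 = 256 < 473 <= 2^9 = 512
So ceil(log2(473)) = 9

bits = ceil(log2(473)) = ceil(8.8857) = 9 bits


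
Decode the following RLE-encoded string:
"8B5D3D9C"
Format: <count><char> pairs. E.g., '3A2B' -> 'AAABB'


Expanding each <count><char> pair:
  8B -> 'BBBBBBBB'
  5D -> 'DDDDD'
  3D -> 'DDD'
  9C -> 'CCCCCCCCC'

Decoded = BBBBBBBBDDDDDDDDCCCCCCCCC


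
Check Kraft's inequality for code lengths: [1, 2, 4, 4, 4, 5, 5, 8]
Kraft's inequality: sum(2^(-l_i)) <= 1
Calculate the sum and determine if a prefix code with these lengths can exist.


Sum = 2^(-1) + 2^(-2) + 2^(-4) + 2^(-4) + 2^(-4) + 2^(-5) + 2^(-5) + 2^(-8)
    = 0.5 + 0.25 + 0.0625 + 0.0625 + 0.0625 + 0.03125 + 0.03125 + 0.00390625
    = 257/256 = 1.00390625
Since 1.00390625 > 1, Kraft's inequality is NOT satisfied.
A prefix code with these lengths CANNOT exist.

Kraft sum = 1.00390625. Not satisfied.


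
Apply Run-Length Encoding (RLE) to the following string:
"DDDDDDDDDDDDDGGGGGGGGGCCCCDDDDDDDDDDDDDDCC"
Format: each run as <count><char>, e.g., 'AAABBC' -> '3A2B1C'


Scanning runs left to right:
  i=0: run of 'D' x 13 -> '13D'
  i=13: run of 'G' x 9 -> '9G'
  i=22: run of 'C' x 4 -> '4C'
  i=26: run of 'D' x 14 -> '14D'
  i=40: run of 'C' x 2 -> '2C'

RLE = 13D9G4C14D2C


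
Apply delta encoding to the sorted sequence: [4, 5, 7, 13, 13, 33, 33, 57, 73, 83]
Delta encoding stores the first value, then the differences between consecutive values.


First value: 4
Deltas:
  5 - 4 = 1
  7 - 5 = 2
  13 - 7 = 6
  13 - 13 = 0
  33 - 13 = 20
  33 - 33 = 0
  57 - 33 = 24
  73 - 57 = 16
  83 - 73 = 10


Delta encoded: [4, 1, 2, 6, 0, 20, 0, 24, 16, 10]


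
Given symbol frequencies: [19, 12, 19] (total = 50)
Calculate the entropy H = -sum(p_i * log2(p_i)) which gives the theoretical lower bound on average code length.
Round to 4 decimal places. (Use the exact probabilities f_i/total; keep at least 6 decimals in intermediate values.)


Per-symbol terms -p_i * log2(p_i) with p_i = f_i/50:
  p = 19/50 = 0.380000: log2(p) = -1.395929, -p*log2(p) = 0.530453
  p = 12/50 = 0.240000: log2(p) = -2.058894, -p*log2(p) = 0.494134
  p = 19/50 = 0.380000: log2(p) = -1.395929, -p*log2(p) = 0.530453
H = 0.530453 + 0.494134 + 0.530453 = 1.555040

H = 1.555 bits/symbol


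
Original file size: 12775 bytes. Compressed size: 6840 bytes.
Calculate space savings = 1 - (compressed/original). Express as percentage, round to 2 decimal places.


ratio = compressed/original = 6840/12775 = 0.535421
savings = 1 - ratio = 1 - 0.535421 = 0.464579
as a percentage: 0.464579 * 100 = 46.46%

Space savings = 1 - 6840/12775 = 46.46%


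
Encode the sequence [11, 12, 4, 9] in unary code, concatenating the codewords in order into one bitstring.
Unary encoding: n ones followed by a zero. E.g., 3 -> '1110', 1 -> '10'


Encode each number as n ones followed by a terminating 0:
  11 -> 111111111110 (12 bits)
  12 -> 1111111111110 (13 bits)
  4 -> 11110 (5 bits)
  9 -> 1111111110 (10 bits)
Total length = 12 + 13 + 5 + 10 = 40 bits.

Unary([11, 12, 4, 9]) = 1111111111101111111111110111101111111110 (40 bits)


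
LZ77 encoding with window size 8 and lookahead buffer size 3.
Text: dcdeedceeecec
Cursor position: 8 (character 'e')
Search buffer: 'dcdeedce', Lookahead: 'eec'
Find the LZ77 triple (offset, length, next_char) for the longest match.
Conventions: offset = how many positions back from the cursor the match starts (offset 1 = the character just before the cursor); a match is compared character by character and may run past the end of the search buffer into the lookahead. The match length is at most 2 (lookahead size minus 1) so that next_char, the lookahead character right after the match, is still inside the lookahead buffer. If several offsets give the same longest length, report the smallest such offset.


Try each offset into the search buffer:
  offset=1 (pos 7, char 'e'): match length 2
  offset=2 (pos 6, char 'c'): match length 0
  offset=3 (pos 5, char 'd'): match length 0
  offset=4 (pos 4, char 'e'): match length 1
  offset=5 (pos 3, char 'e'): match length 2
  offset=6 (pos 2, char 'd'): match length 0
  offset=7 (pos 1, char 'c'): match length 0
  offset=8 (pos 0, char 'd'): match length 0
Longest match has length 2, found at offsets 1, 5; take the smallest, offset 1.
next_char = character at position 8 + 2 = 10 -> 'c'

Best match: offset=1, length=2 (matching 'ee' starting at position 7)
LZ77 triple: (1, 2, 'c')


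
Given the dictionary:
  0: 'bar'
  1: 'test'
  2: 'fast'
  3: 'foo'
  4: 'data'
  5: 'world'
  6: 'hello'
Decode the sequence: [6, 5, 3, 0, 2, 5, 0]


Look up each index in the dictionary:
  6 -> 'hello'
  5 -> 'world'
  3 -> 'foo'
  0 -> 'bar'
  2 -> 'fast'
  5 -> 'world'
  0 -> 'bar'

Decoded: "hello world foo bar fast world bar"


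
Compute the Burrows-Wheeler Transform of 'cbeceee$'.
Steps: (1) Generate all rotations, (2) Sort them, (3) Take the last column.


Rotations (sorted):
  0: $cbeceee -> last char: e
  1: beceee$c -> last char: c
  2: cbeceee$ -> last char: $
  3: ceee$cbe -> last char: e
  4: e$cbecee -> last char: e
  5: eceee$cb -> last char: b
  6: ee$cbece -> last char: e
  7: eee$cbec -> last char: c


BWT = ec$eebec


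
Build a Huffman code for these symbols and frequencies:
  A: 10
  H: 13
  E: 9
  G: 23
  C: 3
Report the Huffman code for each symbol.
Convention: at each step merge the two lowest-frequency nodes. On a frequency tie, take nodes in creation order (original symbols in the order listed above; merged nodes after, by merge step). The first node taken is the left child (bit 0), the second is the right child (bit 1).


Huffman tree construction:
Step 1: Merge C(3) + E(9) = 12
Step 2: Merge A(10) + (C+E)(12) = 22
Step 3: Merge H(13) + (A+(C+E))(22) = 35
Step 4: Merge G(23) + (H+(A+(C+E)))(35) = 58
Read each symbol's code off the tree from the root (left child = 0, right child = 1).

Codes:
  A: 110 (length 3)
  H: 10 (length 2)
  E: 1111 (length 4)
  G: 0 (length 1)
  C: 1110 (length 4)
Average code length: 127/58 = 2.1897 bits/symbol


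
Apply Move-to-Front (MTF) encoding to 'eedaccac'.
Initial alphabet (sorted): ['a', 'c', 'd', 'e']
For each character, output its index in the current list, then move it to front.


MTF encoding:
'e': index 3 in ['a', 'c', 'd', 'e'] -> ['e', 'a', 'c', 'd']
'e': index 0 in ['e', 'a', 'c', 'd'] -> ['e', 'a', 'c', 'd']
'd': index 3 in ['e', 'a', 'c', 'd'] -> ['d', 'e', 'a', 'c']
'a': index 2 in ['d', 'e', 'a', 'c'] -> ['a', 'd', 'e', 'c']
'c': index 3 in ['a', 'd', 'e', 'c'] -> ['c', 'a', 'd', 'e']
'c': index 0 in ['c', 'a', 'd', 'e'] -> ['c', 'a', 'd', 'e']
'a': index 1 in ['c', 'a', 'd', 'e'] -> ['a', 'c', 'd', 'e']
'c': index 1 in ['a', 'c', 'd', 'e'] -> ['c', 'a', 'd', 'e']


Output: [3, 0, 3, 2, 3, 0, 1, 1]


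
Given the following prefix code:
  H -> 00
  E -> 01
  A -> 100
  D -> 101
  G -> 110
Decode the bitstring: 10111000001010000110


Decoding step by step:
Bits 101 -> D
Bits 110 -> G
Bits 00 -> H
Bits 00 -> H
Bits 101 -> D
Bits 00 -> H
Bits 00 -> H
Bits 110 -> G


Decoded message: DGHHDHHG


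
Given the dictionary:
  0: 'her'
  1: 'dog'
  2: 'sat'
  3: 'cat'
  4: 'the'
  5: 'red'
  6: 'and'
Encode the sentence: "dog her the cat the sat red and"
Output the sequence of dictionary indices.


Look up each word in the dictionary:
  'dog' -> 1
  'her' -> 0
  'the' -> 4
  'cat' -> 3
  'the' -> 4
  'sat' -> 2
  'red' -> 5
  'and' -> 6

Encoded: [1, 0, 4, 3, 4, 2, 5, 6]


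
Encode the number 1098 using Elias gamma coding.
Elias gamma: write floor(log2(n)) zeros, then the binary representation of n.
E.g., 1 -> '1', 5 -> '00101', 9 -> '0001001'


num_bits = floor(log2(1098)) + 1 = 11
leading_zeros = num_bits - 1 = 10
binary(1098) = 10001001010

Elias gamma(1098) = '0000000000' + '10001001010' = 000000000010001001010 (21 bits)


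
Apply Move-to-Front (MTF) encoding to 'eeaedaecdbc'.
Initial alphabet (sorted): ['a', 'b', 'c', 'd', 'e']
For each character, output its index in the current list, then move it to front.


MTF encoding:
'e': index 4 in ['a', 'b', 'c', 'd', 'e'] -> ['e', 'a', 'b', 'c', 'd']
'e': index 0 in ['e', 'a', 'b', 'c', 'd'] -> ['e', 'a', 'b', 'c', 'd']
'a': index 1 in ['e', 'a', 'b', 'c', 'd'] -> ['a', 'e', 'b', 'c', 'd']
'e': index 1 in ['a', 'e', 'b', 'c', 'd'] -> ['e', 'a', 'b', 'c', 'd']
'd': index 4 in ['e', 'a', 'b', 'c', 'd'] -> ['d', 'e', 'a', 'b', 'c']
'a': index 2 in ['d', 'e', 'a', 'b', 'c'] -> ['a', 'd', 'e', 'b', 'c']
'e': index 2 in ['a', 'd', 'e', 'b', 'c'] -> ['e', 'a', 'd', 'b', 'c']
'c': index 4 in ['e', 'a', 'd', 'b', 'c'] -> ['c', 'e', 'a', 'd', 'b']
'd': index 3 in ['c', 'e', 'a', 'd', 'b'] -> ['d', 'c', 'e', 'a', 'b']
'b': index 4 in ['d', 'c', 'e', 'a', 'b'] -> ['b', 'd', 'c', 'e', 'a']
'c': index 2 in ['b', 'd', 'c', 'e', 'a'] -> ['c', 'b', 'd', 'e', 'a']


Output: [4, 0, 1, 1, 4, 2, 2, 4, 3, 4, 2]


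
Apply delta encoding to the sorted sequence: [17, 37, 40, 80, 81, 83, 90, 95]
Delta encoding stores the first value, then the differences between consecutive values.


First value: 17
Deltas:
  37 - 17 = 20
  40 - 37 = 3
  80 - 40 = 40
  81 - 80 = 1
  83 - 81 = 2
  90 - 83 = 7
  95 - 90 = 5


Delta encoded: [17, 20, 3, 40, 1, 2, 7, 5]


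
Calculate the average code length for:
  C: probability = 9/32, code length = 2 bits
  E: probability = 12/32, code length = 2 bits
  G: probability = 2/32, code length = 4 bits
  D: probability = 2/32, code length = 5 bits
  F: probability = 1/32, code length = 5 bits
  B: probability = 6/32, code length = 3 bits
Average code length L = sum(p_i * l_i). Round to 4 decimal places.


Weighted contributions p_i * l_i:
  C: (9/32) * 2 = 18/32
  E: (12/32) * 2 = 24/32
  G: (2/32) * 4 = 8/32
  D: (2/32) * 5 = 10/32
  F: (1/32) * 5 = 5/32
  B: (6/32) * 3 = 18/32
Sum = (18 + 24 + 8 + 10 + 5 + 18)/32 = 83/32

L = 83/32 = 2.5938 bits/symbol


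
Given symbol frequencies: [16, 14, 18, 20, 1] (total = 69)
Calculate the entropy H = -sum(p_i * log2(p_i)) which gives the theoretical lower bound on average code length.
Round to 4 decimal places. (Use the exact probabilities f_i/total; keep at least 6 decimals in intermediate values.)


Per-symbol terms -p_i * log2(p_i) with p_i = f_i/69:
  p = 16/69 = 0.231884: log2(p) = -2.108524, -p*log2(p) = 0.488933
  p = 14/69 = 0.202899: log2(p) = -2.301170, -p*log2(p) = 0.466904
  p = 18/69 = 0.260870: log2(p) = -1.938599, -p*log2(p) = 0.505722
  p = 20/69 = 0.289855: log2(p) = -1.786596, -p*log2(p) = 0.517854
  p = 1/69 = 0.014493: log2(p) = -6.108524, -p*log2(p) = 0.088529
H = 0.488933 + 0.466904 + 0.505722 + 0.517854 + 0.088529 = 2.067942

H = 2.0679 bits/symbol


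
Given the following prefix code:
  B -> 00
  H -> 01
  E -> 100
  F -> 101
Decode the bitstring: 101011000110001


Decoding step by step:
Bits 101 -> F
Bits 01 -> H
Bits 100 -> E
Bits 01 -> H
Bits 100 -> E
Bits 01 -> H


Decoded message: FHEHEH


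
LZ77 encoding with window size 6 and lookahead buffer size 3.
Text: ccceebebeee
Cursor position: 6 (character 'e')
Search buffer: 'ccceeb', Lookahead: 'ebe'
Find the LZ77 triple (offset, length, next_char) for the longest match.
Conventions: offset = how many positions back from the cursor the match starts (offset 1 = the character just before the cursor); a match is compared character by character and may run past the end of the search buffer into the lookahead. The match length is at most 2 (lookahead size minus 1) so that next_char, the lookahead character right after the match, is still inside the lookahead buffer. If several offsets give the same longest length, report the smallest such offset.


Try each offset into the search buffer:
  offset=1 (pos 5, char 'b'): match length 0
  offset=2 (pos 4, char 'e'): match length 2
  offset=3 (pos 3, char 'e'): match length 1
  offset=4 (pos 2, char 'c'): match length 0
  offset=5 (pos 1, char 'c'): match length 0
  offset=6 (pos 0, char 'c'): match length 0
Longest match has length 2 at offset 2.
next_char = character at position 6 + 2 = 8 -> 'e'

Best match: offset=2, length=2 (matching 'eb' starting at position 4)
LZ77 triple: (2, 2, 'e')


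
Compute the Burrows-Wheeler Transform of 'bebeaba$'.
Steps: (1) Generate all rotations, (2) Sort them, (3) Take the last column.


Rotations (sorted):
  0: $bebeaba -> last char: a
  1: a$bebeab -> last char: b
  2: aba$bebe -> last char: e
  3: ba$bebea -> last char: a
  4: beaba$be -> last char: e
  5: bebeaba$ -> last char: $
  6: eaba$beb -> last char: b
  7: ebeaba$b -> last char: b


BWT = abeae$bb


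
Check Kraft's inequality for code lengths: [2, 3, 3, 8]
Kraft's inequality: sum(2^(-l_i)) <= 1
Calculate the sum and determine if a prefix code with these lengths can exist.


Sum = 2^(-2) + 2^(-3) + 2^(-3) + 2^(-8)
    = 0.25 + 0.125 + 0.125 + 0.00390625
    = 129/256 = 0.50390625
Since 0.50390625 <= 1, Kraft's inequality IS satisfied.
A prefix code with these lengths CAN exist.

Kraft sum = 0.50390625. Satisfied.


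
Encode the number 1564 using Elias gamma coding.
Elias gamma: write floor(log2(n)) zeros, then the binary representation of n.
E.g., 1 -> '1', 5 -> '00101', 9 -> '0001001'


num_bits = floor(log2(1564)) + 1 = 11
leading_zeros = num_bits - 1 = 10
binary(1564) = 11000011100

Elias gamma(1564) = '0000000000' + '11000011100' = 000000000011000011100 (21 bits)


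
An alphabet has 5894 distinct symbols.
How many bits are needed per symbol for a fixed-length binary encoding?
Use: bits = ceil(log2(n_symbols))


log2(5894) = 12.525
Bracket: 2^12 = 4096 < 5894 <= 2^13 = 8192
So ceil(log2(5894)) = 13

bits = ceil(log2(5894)) = ceil(12.525) = 13 bits


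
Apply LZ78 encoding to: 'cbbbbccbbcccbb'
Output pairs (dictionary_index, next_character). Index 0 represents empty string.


LZ78 encoding steps:
Dictionary: {0: ''}
Step 1: w='' (idx 0), next='c' -> output (0, 'c'), add 'c' as idx 1
Step 2: w='' (idx 0), next='b' -> output (0, 'b'), add 'b' as idx 2
Step 3: w='b' (idx 2), next='b' -> output (2, 'b'), add 'bb' as idx 3
Step 4: w='b' (idx 2), next='c' -> output (2, 'c'), add 'bc' as idx 4
Step 5: w='c' (idx 1), next='b' -> output (1, 'b'), add 'cb' as idx 5
Step 6: w='bc' (idx 4), next='c' -> output (4, 'c'), add 'bcc' as idx 6
Step 7: w='cb' (idx 5), next='b' -> output (5, 'b'), add 'cbb' as idx 7


Encoded: [(0, 'c'), (0, 'b'), (2, 'b'), (2, 'c'), (1, 'b'), (4, 'c'), (5, 'b')]


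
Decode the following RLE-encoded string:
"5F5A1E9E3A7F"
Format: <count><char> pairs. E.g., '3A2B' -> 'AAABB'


Expanding each <count><char> pair:
  5F -> 'FFFFF'
  5A -> 'AAAAA'
  1E -> 'E'
  9E -> 'EEEEEEEEE'
  3A -> 'AAA'
  7F -> 'FFFFFFF'

Decoded = FFFFFAAAAAEEEEEEEEEEAAAFFFFFFF


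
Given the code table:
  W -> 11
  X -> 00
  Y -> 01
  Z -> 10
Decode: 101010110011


Decoding:
10 -> Z
10 -> Z
10 -> Z
11 -> W
00 -> X
11 -> W


Result: ZZZWXW


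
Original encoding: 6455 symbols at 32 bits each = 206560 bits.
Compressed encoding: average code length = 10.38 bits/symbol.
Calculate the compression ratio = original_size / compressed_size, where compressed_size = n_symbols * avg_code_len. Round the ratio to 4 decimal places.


original_size = n_symbols * orig_bits = 6455 * 32 = 206560 bits
compressed_size = n_symbols * avg_code_len = 6455 * 10.38 = 67002.9 bits
ratio = original_size / compressed_size = 206560 / 67002.9 = 3.0829

Compression ratio = 3.0829


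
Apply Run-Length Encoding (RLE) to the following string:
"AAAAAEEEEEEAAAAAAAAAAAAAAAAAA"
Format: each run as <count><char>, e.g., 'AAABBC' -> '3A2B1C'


Scanning runs left to right:
  i=0: run of 'A' x 5 -> '5A'
  i=5: run of 'E' x 6 -> '6E'
  i=11: run of 'A' x 18 -> '18A'

RLE = 5A6E18A


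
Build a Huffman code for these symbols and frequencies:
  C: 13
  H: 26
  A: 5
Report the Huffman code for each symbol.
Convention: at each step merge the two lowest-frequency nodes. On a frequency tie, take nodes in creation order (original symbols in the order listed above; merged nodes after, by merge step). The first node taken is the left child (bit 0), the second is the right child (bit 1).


Huffman tree construction:
Step 1: Merge A(5) + C(13) = 18
Step 2: Merge (A+C)(18) + H(26) = 44
Read each symbol's code off the tree from the root (left child = 0, right child = 1).

Codes:
  C: 01 (length 2)
  H: 1 (length 1)
  A: 00 (length 2)
Average code length: 62/44 = 1.4091 bits/symbol


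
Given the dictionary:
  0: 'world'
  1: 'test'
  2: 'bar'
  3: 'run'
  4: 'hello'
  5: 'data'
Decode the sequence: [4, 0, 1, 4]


Look up each index in the dictionary:
  4 -> 'hello'
  0 -> 'world'
  1 -> 'test'
  4 -> 'hello'

Decoded: "hello world test hello"


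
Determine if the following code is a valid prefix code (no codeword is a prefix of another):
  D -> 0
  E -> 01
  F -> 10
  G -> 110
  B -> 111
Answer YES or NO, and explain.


Checking each pair (does one codeword prefix another?):
  D='0' vs E='01': prefix -- VIOLATION

NO -- this is NOT a valid prefix code. D (0) is a prefix of E (01).


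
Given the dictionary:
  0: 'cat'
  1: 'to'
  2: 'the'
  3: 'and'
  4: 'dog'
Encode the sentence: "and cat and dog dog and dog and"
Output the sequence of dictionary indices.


Look up each word in the dictionary:
  'and' -> 3
  'cat' -> 0
  'and' -> 3
  'dog' -> 4
  'dog' -> 4
  'and' -> 3
  'dog' -> 4
  'and' -> 3

Encoded: [3, 0, 3, 4, 4, 3, 4, 3]


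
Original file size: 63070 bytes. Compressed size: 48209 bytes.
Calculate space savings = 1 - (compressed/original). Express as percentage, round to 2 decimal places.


ratio = compressed/original = 48209/63070 = 0.764373
savings = 1 - ratio = 1 - 0.764373 = 0.235627
as a percentage: 0.235627 * 100 = 23.56%

Space savings = 1 - 48209/63070 = 23.56%


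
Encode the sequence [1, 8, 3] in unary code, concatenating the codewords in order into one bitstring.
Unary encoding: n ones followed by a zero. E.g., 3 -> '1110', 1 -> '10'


Encode each number as n ones followed by a terminating 0:
  1 -> 10 (2 bits)
  8 -> 111111110 (9 bits)
  3 -> 1110 (4 bits)
Total length = 2 + 9 + 4 = 15 bits.

Unary([1, 8, 3]) = 101111111101110 (15 bits)


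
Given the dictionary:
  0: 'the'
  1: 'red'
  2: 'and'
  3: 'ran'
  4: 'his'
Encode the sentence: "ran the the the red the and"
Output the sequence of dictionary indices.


Look up each word in the dictionary:
  'ran' -> 3
  'the' -> 0
  'the' -> 0
  'the' -> 0
  'red' -> 1
  'the' -> 0
  'and' -> 2

Encoded: [3, 0, 0, 0, 1, 0, 2]


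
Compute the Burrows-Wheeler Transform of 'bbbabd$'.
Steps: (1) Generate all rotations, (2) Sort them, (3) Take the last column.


Rotations (sorted):
  0: $bbbabd -> last char: d
  1: abd$bbb -> last char: b
  2: babd$bb -> last char: b
  3: bbabd$b -> last char: b
  4: bbbabd$ -> last char: $
  5: bd$bbba -> last char: a
  6: d$bbbab -> last char: b


BWT = dbbb$ab


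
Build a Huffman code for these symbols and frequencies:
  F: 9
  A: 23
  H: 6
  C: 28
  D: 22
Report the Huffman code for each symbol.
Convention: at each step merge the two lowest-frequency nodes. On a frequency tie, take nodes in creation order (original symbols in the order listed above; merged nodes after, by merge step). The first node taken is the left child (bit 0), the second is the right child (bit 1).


Huffman tree construction:
Step 1: Merge H(6) + F(9) = 15
Step 2: Merge (H+F)(15) + D(22) = 37
Step 3: Merge A(23) + C(28) = 51
Step 4: Merge ((H+F)+D)(37) + (A+C)(51) = 88
Read each symbol's code off the tree from the root (left child = 0, right child = 1).

Codes:
  F: 001 (length 3)
  A: 10 (length 2)
  H: 000 (length 3)
  C: 11 (length 2)
  D: 01 (length 2)
Average code length: 191/88 = 2.1705 bits/symbol


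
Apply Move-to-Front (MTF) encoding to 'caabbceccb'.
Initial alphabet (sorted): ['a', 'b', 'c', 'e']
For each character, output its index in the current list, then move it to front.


MTF encoding:
'c': index 2 in ['a', 'b', 'c', 'e'] -> ['c', 'a', 'b', 'e']
'a': index 1 in ['c', 'a', 'b', 'e'] -> ['a', 'c', 'b', 'e']
'a': index 0 in ['a', 'c', 'b', 'e'] -> ['a', 'c', 'b', 'e']
'b': index 2 in ['a', 'c', 'b', 'e'] -> ['b', 'a', 'c', 'e']
'b': index 0 in ['b', 'a', 'c', 'e'] -> ['b', 'a', 'c', 'e']
'c': index 2 in ['b', 'a', 'c', 'e'] -> ['c', 'b', 'a', 'e']
'e': index 3 in ['c', 'b', 'a', 'e'] -> ['e', 'c', 'b', 'a']
'c': index 1 in ['e', 'c', 'b', 'a'] -> ['c', 'e', 'b', 'a']
'c': index 0 in ['c', 'e', 'b', 'a'] -> ['c', 'e', 'b', 'a']
'b': index 2 in ['c', 'e', 'b', 'a'] -> ['b', 'c', 'e', 'a']


Output: [2, 1, 0, 2, 0, 2, 3, 1, 0, 2]


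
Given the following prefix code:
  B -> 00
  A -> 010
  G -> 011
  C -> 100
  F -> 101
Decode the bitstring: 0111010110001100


Decoding step by step:
Bits 011 -> G
Bits 101 -> F
Bits 011 -> G
Bits 00 -> B
Bits 011 -> G
Bits 00 -> B


Decoded message: GFGBGB


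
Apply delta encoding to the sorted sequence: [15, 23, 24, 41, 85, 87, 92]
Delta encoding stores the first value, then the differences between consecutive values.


First value: 15
Deltas:
  23 - 15 = 8
  24 - 23 = 1
  41 - 24 = 17
  85 - 41 = 44
  87 - 85 = 2
  92 - 87 = 5


Delta encoded: [15, 8, 1, 17, 44, 2, 5]


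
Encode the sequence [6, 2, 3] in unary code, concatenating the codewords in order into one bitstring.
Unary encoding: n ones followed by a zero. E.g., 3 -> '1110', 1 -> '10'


Encode each number as n ones followed by a terminating 0:
  6 -> 1111110 (7 bits)
  2 -> 110 (3 bits)
  3 -> 1110 (4 bits)
Total length = 7 + 3 + 4 = 14 bits.

Unary([6, 2, 3]) = 11111101101110 (14 bits)


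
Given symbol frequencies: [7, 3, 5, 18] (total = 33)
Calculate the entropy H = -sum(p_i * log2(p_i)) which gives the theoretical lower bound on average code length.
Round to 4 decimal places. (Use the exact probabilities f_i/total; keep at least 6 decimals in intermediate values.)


Per-symbol terms -p_i * log2(p_i) with p_i = f_i/33:
  p = 7/33 = 0.212121: log2(p) = -2.237039, -p*log2(p) = 0.474523
  p = 3/33 = 0.090909: log2(p) = -3.459432, -p*log2(p) = 0.314494
  p = 5/33 = 0.151515: log2(p) = -2.722466, -p*log2(p) = 0.412495
  p = 18/33 = 0.545455: log2(p) = -0.874469, -p*log2(p) = 0.476983
H = 0.474523 + 0.314494 + 0.412495 + 0.476983 = 1.678495

H = 1.6785 bits/symbol


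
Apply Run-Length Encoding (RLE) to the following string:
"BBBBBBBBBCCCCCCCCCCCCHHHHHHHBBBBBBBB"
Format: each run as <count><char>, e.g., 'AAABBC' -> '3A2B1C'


Scanning runs left to right:
  i=0: run of 'B' x 9 -> '9B'
  i=9: run of 'C' x 12 -> '12C'
  i=21: run of 'H' x 7 -> '7H'
  i=28: run of 'B' x 8 -> '8B'

RLE = 9B12C7H8B


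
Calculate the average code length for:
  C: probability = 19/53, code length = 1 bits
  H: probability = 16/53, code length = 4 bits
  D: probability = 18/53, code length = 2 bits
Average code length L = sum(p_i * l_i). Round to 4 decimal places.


Weighted contributions p_i * l_i:
  C: (19/53) * 1 = 19/53
  H: (16/53) * 4 = 64/53
  D: (18/53) * 2 = 36/53
Sum = (19 + 64 + 36)/53 = 119/53

L = 119/53 = 2.2453 bits/symbol


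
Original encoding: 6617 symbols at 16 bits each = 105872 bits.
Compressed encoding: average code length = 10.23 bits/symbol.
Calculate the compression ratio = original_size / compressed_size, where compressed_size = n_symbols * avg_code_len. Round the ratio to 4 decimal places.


original_size = n_symbols * orig_bits = 6617 * 16 = 105872 bits
compressed_size = n_symbols * avg_code_len = 6617 * 10.23 = 67691.91 bits
ratio = original_size / compressed_size = 105872 / 67691.91 = 1.564

Compression ratio = 1.564


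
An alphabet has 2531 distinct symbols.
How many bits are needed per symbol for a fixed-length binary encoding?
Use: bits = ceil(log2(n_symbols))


log2(2531) = 11.3055
Bracket: 2^11 = 2048 < 2531 <= 2^12 = 4096
So ceil(log2(2531)) = 12

bits = ceil(log2(2531)) = ceil(11.3055) = 12 bits


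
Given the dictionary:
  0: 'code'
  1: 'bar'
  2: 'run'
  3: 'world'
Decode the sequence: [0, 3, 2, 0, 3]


Look up each index in the dictionary:
  0 -> 'code'
  3 -> 'world'
  2 -> 'run'
  0 -> 'code'
  3 -> 'world'

Decoded: "code world run code world"


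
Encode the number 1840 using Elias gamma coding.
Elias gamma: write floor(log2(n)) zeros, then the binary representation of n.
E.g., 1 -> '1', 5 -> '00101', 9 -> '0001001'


num_bits = floor(log2(1840)) + 1 = 11
leading_zeros = num_bits - 1 = 10
binary(1840) = 11100110000

Elias gamma(1840) = '0000000000' + '11100110000' = 000000000011100110000 (21 bits)


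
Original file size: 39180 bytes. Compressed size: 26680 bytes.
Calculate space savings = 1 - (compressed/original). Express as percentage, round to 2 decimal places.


ratio = compressed/original = 26680/39180 = 0.68096
savings = 1 - ratio = 1 - 0.68096 = 0.31904
as a percentage: 0.31904 * 100 = 31.9%

Space savings = 1 - 26680/39180 = 31.9%


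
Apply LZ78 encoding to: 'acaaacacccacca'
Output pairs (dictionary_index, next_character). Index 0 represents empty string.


LZ78 encoding steps:
Dictionary: {0: ''}
Step 1: w='' (idx 0), next='a' -> output (0, 'a'), add 'a' as idx 1
Step 2: w='' (idx 0), next='c' -> output (0, 'c'), add 'c' as idx 2
Step 3: w='a' (idx 1), next='a' -> output (1, 'a'), add 'aa' as idx 3
Step 4: w='a' (idx 1), next='c' -> output (1, 'c'), add 'ac' as idx 4
Step 5: w='ac' (idx 4), next='c' -> output (4, 'c'), add 'acc' as idx 5
Step 6: w='c' (idx 2), next='a' -> output (2, 'a'), add 'ca' as idx 6
Step 7: w='c' (idx 2), next='c' -> output (2, 'c'), add 'cc' as idx 7
Step 8: w='a' (idx 1), end of input -> output (1, '')


Encoded: [(0, 'a'), (0, 'c'), (1, 'a'), (1, 'c'), (4, 'c'), (2, 'a'), (2, 'c'), (1, '')]


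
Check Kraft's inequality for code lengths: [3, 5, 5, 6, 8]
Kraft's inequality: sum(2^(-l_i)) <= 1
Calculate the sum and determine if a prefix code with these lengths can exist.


Sum = 2^(-3) + 2^(-5) + 2^(-5) + 2^(-6) + 2^(-8)
    = 0.125 + 0.03125 + 0.03125 + 0.015625 + 0.00390625
    = 53/256 = 0.20703125
Since 0.20703125 <= 1, Kraft's inequality IS satisfied.
A prefix code with these lengths CAN exist.

Kraft sum = 0.20703125. Satisfied.


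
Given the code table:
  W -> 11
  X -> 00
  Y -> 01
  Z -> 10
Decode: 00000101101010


Decoding:
00 -> X
00 -> X
01 -> Y
01 -> Y
10 -> Z
10 -> Z
10 -> Z


Result: XXYYZZZ


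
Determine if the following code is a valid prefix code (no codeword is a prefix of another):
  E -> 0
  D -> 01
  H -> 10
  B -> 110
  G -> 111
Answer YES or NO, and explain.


Checking each pair (does one codeword prefix another?):
  E='0' vs D='01': prefix -- VIOLATION

NO -- this is NOT a valid prefix code. E (0) is a prefix of D (01).


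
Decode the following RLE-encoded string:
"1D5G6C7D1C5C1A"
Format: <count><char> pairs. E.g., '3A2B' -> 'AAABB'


Expanding each <count><char> pair:
  1D -> 'D'
  5G -> 'GGGGG'
  6C -> 'CCCCCC'
  7D -> 'DDDDDDD'
  1C -> 'C'
  5C -> 'CCCCC'
  1A -> 'A'

Decoded = DGGGGGCCCCCCDDDDDDDCCCCCCA


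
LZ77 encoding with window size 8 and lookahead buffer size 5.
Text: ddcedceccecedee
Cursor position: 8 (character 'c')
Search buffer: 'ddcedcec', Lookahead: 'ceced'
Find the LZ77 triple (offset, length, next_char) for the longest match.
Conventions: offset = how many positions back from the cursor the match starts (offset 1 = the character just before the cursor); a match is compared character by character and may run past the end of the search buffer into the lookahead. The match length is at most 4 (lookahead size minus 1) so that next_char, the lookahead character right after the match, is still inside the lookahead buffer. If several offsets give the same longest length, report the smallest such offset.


Try each offset into the search buffer:
  offset=1 (pos 7, char 'c'): match length 1
  offset=2 (pos 6, char 'e'): match length 0
  offset=3 (pos 5, char 'c'): match length 3
  offset=4 (pos 4, char 'd'): match length 0
  offset=5 (pos 3, char 'e'): match length 0
  offset=6 (pos 2, char 'c'): match length 2
  offset=7 (pos 1, char 'd'): match length 0
  offset=8 (pos 0, char 'd'): match length 0
Longest match has length 3 at offset 3.
next_char = character at position 8 + 3 = 11 -> 'e'

Best match: offset=3, length=3 (matching 'cec' starting at position 5)
LZ77 triple: (3, 3, 'e')


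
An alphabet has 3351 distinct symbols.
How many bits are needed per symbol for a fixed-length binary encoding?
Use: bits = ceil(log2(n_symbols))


log2(3351) = 11.7104
Bracket: 2^11 = 2048 < 3351 <= 2^12 = 4096
So ceil(log2(3351)) = 12

bits = ceil(log2(3351)) = ceil(11.7104) = 12 bits


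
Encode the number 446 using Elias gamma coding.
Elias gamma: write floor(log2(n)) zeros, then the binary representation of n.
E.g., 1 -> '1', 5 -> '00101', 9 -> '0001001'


num_bits = floor(log2(446)) + 1 = 9
leading_zeros = num_bits - 1 = 8
binary(446) = 110111110

Elias gamma(446) = '00000000' + '110111110' = 00000000110111110 (17 bits)


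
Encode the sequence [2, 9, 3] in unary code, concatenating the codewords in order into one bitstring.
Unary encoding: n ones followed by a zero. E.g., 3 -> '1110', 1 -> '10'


Encode each number as n ones followed by a terminating 0:
  2 -> 110 (3 bits)
  9 -> 1111111110 (10 bits)
  3 -> 1110 (4 bits)
Total length = 3 + 10 + 4 = 17 bits.

Unary([2, 9, 3]) = 11011111111101110 (17 bits)


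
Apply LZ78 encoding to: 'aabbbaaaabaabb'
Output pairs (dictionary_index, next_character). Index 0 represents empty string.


LZ78 encoding steps:
Dictionary: {0: ''}
Step 1: w='' (idx 0), next='a' -> output (0, 'a'), add 'a' as idx 1
Step 2: w='a' (idx 1), next='b' -> output (1, 'b'), add 'ab' as idx 2
Step 3: w='' (idx 0), next='b' -> output (0, 'b'), add 'b' as idx 3
Step 4: w='b' (idx 3), next='a' -> output (3, 'a'), add 'ba' as idx 4
Step 5: w='a' (idx 1), next='a' -> output (1, 'a'), add 'aa' as idx 5
Step 6: w='ab' (idx 2), next='a' -> output (2, 'a'), add 'aba' as idx 6
Step 7: w='ab' (idx 2), next='b' -> output (2, 'b'), add 'abb' as idx 7


Encoded: [(0, 'a'), (1, 'b'), (0, 'b'), (3, 'a'), (1, 'a'), (2, 'a'), (2, 'b')]


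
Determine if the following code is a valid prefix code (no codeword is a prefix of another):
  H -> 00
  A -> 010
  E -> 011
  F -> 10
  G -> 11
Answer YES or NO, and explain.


Checking each pair (does one codeword prefix another?):
  H='00' vs A='010': no prefix
  H='00' vs E='011': no prefix
  H='00' vs F='10': no prefix
  H='00' vs G='11': no prefix
  A='010' vs H='00': no prefix
  A='010' vs E='011': no prefix
  A='010' vs F='10': no prefix
  A='010' vs G='11': no prefix
  E='011' vs H='00': no prefix
  E='011' vs A='010': no prefix
  E='011' vs F='10': no prefix
  E='011' vs G='11': no prefix
  F='10' vs H='00': no prefix
  F='10' vs A='010': no prefix
  F='10' vs E='011': no prefix
  F='10' vs G='11': no prefix
  G='11' vs H='00': no prefix
  G='11' vs A='010': no prefix
  G='11' vs E='011': no prefix
  G='11' vs F='10': no prefix
No violation found over all pairs.

YES -- this is a valid prefix code. No codeword is a prefix of any other codeword.
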